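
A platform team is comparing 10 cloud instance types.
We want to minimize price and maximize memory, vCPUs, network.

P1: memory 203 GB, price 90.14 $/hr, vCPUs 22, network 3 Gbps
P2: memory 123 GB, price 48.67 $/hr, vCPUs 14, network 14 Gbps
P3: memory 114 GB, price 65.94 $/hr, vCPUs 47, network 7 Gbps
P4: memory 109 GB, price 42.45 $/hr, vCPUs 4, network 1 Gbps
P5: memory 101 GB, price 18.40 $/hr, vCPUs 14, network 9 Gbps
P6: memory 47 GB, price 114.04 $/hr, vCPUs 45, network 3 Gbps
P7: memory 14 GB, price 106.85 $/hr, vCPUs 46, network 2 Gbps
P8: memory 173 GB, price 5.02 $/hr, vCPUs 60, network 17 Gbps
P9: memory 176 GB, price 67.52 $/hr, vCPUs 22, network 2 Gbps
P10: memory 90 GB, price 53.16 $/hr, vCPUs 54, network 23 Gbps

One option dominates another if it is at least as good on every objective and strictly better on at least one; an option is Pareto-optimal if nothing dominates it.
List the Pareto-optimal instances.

P1, P8, P9, P10

P1: not dominated (best memory).
P2: dominated by P8 (memory 173≥123, price 5.02≤48.67, vCPUs 60≥14, network 17≥14).
P3: dominated by P8 (memory 173≥114, price 5.02≤65.94, vCPUs 60≥47, network 17≥7).
P4: dominated by P8 (memory 173≥109, price 5.02≤42.45, vCPUs 60≥4, network 17≥1).
P5: dominated by P8 (memory 173≥101, price 5.02≤18.40, vCPUs 60≥14, network 17≥9).
P6: dominated by P3 (memory 114≥47, price 65.94≤114.04, vCPUs 47≥45, network 7≥3).
P7: dominated by P3 (memory 114≥14, price 65.94≤106.85, vCPUs 47≥46, network 7≥2).
P8: not dominated (best price).
P9: not dominated.
P10: not dominated (best network).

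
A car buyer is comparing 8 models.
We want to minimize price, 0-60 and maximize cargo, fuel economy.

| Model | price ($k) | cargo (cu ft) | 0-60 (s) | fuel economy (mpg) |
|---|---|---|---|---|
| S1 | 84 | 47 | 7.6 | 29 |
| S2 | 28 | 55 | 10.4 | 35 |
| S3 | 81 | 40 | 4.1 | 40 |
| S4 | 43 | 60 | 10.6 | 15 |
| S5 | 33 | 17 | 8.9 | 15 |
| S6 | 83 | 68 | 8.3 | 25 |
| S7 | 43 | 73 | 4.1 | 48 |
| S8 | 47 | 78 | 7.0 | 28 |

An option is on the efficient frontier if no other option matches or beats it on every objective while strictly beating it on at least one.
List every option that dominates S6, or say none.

S7, S8

S7: price 43≤83, cargo 73≥68, 0-60 4.1≤8.3, fuel economy 48≥25 — dominates S6.
S8: price 47≤83, cargo 78≥68, 0-60 7.0≤8.3, fuel economy 28≥25 — dominates S6.
Others (S1, S2, S3, S4, S5) are each worse than S6 on at least one objective.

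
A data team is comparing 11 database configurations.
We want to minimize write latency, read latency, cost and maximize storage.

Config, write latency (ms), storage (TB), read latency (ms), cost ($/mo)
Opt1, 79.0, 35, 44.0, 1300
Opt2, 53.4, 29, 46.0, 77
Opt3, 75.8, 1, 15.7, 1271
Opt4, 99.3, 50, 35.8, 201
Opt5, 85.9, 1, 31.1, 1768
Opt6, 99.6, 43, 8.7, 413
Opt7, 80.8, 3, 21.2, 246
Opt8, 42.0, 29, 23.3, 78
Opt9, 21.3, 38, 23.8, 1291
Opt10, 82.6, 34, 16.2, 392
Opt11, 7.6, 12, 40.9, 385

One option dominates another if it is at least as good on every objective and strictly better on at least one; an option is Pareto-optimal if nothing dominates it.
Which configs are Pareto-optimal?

Opt1: dominated by Opt9 (write latency 21.3≤79.0, storage 38≥35, read latency 23.8≤44.0, cost 1291≤1300).
Opt2: not dominated (best cost).
Opt3: not dominated.
Opt4: not dominated (best storage).
Opt5: dominated by Opt3 (write latency 75.8≤85.9, storage 1≥1, read latency 15.7≤31.1, cost 1271≤1768).
Opt6: not dominated (best read latency).
Opt7: not dominated.
Opt8: not dominated.
Opt9: not dominated.
Opt10: not dominated.
Opt11: not dominated (best write latency).

Opt2, Opt3, Opt4, Opt6, Opt7, Opt8, Opt9, Opt10, Opt11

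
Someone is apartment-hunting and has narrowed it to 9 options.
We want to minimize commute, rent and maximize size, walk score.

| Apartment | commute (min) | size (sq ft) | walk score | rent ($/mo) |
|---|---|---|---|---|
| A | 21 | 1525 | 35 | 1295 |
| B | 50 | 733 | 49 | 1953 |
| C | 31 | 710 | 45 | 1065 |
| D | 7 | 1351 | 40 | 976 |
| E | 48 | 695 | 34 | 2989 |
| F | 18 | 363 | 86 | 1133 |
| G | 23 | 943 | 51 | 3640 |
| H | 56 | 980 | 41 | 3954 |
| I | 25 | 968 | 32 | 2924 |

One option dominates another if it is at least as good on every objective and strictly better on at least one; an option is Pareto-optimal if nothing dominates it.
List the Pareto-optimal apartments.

A, B, C, D, F, G, H

A: not dominated (best size).
B: not dominated.
C: not dominated.
D: not dominated (best commute).
E: dominated by A (commute 21≤48, size 1525≥695, walk score 35≥34, rent 1295≤2989).
F: not dominated (best walk score).
G: not dominated.
H: not dominated.
I: dominated by A (commute 21≤25, size 1525≥968, walk score 35≥32, rent 1295≤2924).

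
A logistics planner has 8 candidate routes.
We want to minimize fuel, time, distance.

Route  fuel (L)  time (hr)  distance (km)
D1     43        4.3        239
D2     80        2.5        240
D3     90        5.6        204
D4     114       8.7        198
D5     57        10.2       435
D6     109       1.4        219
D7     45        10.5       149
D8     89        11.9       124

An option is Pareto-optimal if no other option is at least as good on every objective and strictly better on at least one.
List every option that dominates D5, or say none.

D1: fuel 43≤57, time 4.3≤10.2, distance 239≤435 — dominates D5.
Others (D2, D3, D4, D6, D7, D8) are each worse than D5 on at least one objective.

D1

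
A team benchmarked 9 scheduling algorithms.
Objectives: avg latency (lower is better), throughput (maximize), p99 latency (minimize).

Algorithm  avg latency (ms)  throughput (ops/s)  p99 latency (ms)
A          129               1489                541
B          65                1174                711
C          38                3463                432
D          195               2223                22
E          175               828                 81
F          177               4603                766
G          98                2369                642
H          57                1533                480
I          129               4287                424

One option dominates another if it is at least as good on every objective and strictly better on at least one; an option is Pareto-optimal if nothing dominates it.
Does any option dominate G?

C vs G: avg latency 38≤98, throughput 3463≥2369, p99 latency 432≤642 — C is at least as good on every objective and strictly better on at least one, so C dominates G.

Yes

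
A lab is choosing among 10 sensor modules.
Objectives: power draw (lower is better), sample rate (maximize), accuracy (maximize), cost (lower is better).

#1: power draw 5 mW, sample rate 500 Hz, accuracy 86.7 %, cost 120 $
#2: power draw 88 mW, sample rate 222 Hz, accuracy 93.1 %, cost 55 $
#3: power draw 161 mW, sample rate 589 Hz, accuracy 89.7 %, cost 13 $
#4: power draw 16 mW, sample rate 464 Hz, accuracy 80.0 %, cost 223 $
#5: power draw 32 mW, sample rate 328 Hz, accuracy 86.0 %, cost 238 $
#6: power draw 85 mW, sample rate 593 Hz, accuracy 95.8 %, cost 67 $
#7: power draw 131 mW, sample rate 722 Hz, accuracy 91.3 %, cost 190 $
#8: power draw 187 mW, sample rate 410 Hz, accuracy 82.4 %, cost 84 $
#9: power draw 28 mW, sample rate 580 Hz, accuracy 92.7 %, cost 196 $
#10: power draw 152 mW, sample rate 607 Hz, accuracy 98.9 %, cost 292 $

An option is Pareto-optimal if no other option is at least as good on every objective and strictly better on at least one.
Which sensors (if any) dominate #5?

#1: power draw 5≤32, sample rate 500≥328, accuracy 86.7≥86.0, cost 120≤238 — dominates #5.
#9: power draw 28≤32, sample rate 580≥328, accuracy 92.7≥86.0, cost 196≤238 — dominates #5.
Others (#2, #3, #4, #6, #7, #8, #10) are each worse than #5 on at least one objective.

#1, #9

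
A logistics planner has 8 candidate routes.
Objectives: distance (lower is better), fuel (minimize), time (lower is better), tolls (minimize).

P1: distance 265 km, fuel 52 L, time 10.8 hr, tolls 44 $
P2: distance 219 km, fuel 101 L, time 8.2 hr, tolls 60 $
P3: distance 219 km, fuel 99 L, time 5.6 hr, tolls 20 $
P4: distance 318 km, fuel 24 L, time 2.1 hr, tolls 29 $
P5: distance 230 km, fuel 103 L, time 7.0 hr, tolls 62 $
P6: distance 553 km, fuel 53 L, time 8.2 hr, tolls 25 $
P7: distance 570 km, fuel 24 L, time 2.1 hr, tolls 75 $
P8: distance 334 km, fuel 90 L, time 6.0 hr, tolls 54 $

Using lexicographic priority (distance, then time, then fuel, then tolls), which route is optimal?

First minimize distance: best is 219, kept {P2, P3}.
Then minimize time: best is 5.6, kept {P3}.

P3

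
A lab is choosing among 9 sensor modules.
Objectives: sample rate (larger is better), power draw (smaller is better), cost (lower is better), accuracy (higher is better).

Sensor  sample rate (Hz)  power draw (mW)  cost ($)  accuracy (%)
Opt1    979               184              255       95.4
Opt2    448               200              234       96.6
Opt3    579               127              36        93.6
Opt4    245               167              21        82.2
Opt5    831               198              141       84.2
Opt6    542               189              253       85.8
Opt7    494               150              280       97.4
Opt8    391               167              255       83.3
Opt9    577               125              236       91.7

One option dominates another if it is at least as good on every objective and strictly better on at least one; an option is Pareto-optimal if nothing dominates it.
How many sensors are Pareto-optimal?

7

Opt1: not dominated (best sample rate).
Opt2: not dominated.
Opt3: not dominated.
Opt4: not dominated (best cost).
Opt5: not dominated.
Opt6: dominated by Opt3 (sample rate 579≥542, power draw 127≤189, cost 36≤253, accuracy 93.6≥85.8).
Opt7: not dominated (best accuracy).
Opt8: dominated by Opt3 (sample rate 579≥391, power draw 127≤167, cost 36≤255, accuracy 93.6≥83.3).
Opt9: not dominated (best power draw).
Pareto-optimal: Opt1, Opt2, Opt3, Opt4, Opt5, Opt7, Opt9 → 7.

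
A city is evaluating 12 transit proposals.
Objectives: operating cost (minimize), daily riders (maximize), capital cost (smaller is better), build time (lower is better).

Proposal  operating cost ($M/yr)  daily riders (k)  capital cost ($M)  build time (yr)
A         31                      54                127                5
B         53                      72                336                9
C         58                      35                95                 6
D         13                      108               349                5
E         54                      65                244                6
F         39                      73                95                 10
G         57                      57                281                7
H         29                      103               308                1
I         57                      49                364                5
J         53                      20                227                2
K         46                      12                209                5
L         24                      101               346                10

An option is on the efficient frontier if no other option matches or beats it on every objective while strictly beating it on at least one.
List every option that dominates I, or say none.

A: operating cost 31≤57, daily riders 54≥49, capital cost 127≤364, build time 5≤5 — dominates I.
D: operating cost 13≤57, daily riders 108≥49, capital cost 349≤364, build time 5≤5 — dominates I.
H: operating cost 29≤57, daily riders 103≥49, capital cost 308≤364, build time 1≤5 — dominates I.
Others (B, C, E, F, G, J, K, L) are each worse than I on at least one objective.

A, D, H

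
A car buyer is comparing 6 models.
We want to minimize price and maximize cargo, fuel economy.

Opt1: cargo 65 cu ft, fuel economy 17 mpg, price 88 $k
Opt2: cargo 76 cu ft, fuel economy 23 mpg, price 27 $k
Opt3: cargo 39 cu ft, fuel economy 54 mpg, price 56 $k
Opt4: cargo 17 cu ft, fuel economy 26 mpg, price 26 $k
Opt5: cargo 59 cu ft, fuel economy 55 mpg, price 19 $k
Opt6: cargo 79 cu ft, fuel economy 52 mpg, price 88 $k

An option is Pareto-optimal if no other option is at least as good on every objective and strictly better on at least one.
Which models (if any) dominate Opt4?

Opt5: cargo 59≥17, fuel economy 55≥26, price 19≤26 — dominates Opt4.
Others (Opt1, Opt2, Opt3, Opt6) are each worse than Opt4 on at least one objective.

Opt5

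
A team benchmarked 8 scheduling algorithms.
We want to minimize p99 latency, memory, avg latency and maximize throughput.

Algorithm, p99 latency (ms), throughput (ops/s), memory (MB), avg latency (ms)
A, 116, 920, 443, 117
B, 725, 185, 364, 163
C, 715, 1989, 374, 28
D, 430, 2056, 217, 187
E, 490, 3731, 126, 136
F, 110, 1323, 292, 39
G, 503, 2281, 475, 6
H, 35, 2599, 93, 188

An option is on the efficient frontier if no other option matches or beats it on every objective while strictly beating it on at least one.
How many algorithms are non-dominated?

A: dominated by F (p99 latency 110≤116, throughput 1323≥920, memory 292≤443, avg latency 39≤117).
B: dominated by E (p99 latency 490≤725, throughput 3731≥185, memory 126≤364, avg latency 136≤163).
C: not dominated.
D: not dominated.
E: not dominated (best throughput).
F: not dominated.
G: not dominated (best avg latency).
H: not dominated (best p99 latency).
Pareto-optimal: C, D, E, F, G, H → 6.

6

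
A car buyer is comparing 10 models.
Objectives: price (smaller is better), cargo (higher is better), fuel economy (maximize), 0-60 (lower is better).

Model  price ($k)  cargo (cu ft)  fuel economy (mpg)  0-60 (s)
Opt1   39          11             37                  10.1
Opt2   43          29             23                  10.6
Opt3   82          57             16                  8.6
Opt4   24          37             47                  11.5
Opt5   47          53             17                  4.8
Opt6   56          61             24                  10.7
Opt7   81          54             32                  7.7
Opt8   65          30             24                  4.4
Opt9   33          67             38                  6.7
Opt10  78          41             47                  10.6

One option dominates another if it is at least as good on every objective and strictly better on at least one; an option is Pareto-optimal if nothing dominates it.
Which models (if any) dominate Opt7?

Opt9

Opt9: price 33≤81, cargo 67≥54, fuel economy 38≥32, 0-60 6.7≤7.7 — dominates Opt7.
Others (Opt1, Opt2, Opt3, Opt4, Opt5, Opt6, Opt8, Opt10) are each worse than Opt7 on at least one objective.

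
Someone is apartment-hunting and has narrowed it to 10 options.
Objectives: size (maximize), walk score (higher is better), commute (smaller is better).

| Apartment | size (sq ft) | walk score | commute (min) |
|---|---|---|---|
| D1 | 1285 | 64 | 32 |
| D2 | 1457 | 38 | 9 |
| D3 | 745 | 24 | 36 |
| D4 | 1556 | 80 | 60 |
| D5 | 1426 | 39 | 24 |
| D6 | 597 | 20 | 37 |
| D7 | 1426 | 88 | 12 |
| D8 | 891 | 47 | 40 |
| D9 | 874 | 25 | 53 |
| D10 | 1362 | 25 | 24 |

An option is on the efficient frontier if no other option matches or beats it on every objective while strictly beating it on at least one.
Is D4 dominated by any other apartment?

No

D1: worse on size (1285 vs 1556).
D2: worse on size (1457 vs 1556).
D3: worse on size (745 vs 1556).
D5: worse on size (1426 vs 1556).
D6: worse on size (597 vs 1556).
D7: worse on size (1426 vs 1556).
D8: worse on size (891 vs 1556).
D9: worse on size (874 vs 1556).
D10: worse on size (1362 vs 1556).
No option is at least as good as D4 on every objective and strictly better on one.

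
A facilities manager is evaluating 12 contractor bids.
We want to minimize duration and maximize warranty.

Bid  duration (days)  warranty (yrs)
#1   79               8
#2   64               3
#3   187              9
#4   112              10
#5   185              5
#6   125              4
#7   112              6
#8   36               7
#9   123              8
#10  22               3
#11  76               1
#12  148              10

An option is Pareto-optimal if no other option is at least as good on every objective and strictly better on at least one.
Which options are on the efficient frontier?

#1: not dominated.
#2: dominated by #8 (duration 36≤64, warranty 7≥3).
#3: dominated by #4 (duration 112≤187, warranty 10≥9).
#4: not dominated.
#5: dominated by #1 (duration 79≤185, warranty 8≥5).
#6: dominated by #1 (duration 79≤125, warranty 8≥4).
#7: dominated by #1 (duration 79≤112, warranty 8≥6).
#8: not dominated.
#9: dominated by #1 (duration 79≤123, warranty 8≥8).
#10: not dominated (best duration).
#11: dominated by #2 (duration 64≤76, warranty 3≥1).
#12: dominated by #4 (duration 112≤148, warranty 10≥10).

#1, #4, #8, #10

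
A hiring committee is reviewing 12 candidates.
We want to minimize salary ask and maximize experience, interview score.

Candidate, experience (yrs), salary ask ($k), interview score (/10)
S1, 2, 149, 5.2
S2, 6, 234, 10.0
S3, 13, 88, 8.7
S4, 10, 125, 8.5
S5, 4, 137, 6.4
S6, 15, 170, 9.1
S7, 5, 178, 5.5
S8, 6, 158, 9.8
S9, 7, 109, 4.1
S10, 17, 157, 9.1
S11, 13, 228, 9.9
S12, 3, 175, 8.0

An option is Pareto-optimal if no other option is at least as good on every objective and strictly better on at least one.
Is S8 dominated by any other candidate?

S1: worse on experience (2 vs 6).
S2: worse on salary ask (234 vs 158).
S3: worse on interview score (8.7 vs 9.8).
S4: worse on interview score (8.5 vs 9.8).
S5: worse on experience (4 vs 6).
S6: worse on salary ask (170 vs 158).
S7: worse on experience (5 vs 6).
S9: worse on interview score (4.1 vs 9.8).
S10: worse on interview score (9.1 vs 9.8).
S11: worse on salary ask (228 vs 158).
S12: worse on experience (3 vs 6).
No option is at least as good as S8 on every objective and strictly better on one.

No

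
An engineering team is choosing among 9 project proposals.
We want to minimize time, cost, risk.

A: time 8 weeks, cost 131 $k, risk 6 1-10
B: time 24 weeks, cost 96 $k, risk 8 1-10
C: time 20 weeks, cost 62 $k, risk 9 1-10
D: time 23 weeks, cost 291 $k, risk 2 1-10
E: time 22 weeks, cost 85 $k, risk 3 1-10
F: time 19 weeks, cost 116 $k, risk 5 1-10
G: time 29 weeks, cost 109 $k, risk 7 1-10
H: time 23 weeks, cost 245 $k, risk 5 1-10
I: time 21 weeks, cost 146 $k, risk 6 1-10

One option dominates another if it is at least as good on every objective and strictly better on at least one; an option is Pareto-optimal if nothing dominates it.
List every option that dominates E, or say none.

none

A: worse on cost (131 vs 85).
B: worse on time (24 vs 22).
C: worse on risk (9 vs 3).
D: worse on time (23 vs 22).
F: worse on cost (116 vs 85).
G: worse on time (29 vs 22).
H: worse on time (23 vs 22).
I: worse on cost (146 vs 85).
No option dominates E.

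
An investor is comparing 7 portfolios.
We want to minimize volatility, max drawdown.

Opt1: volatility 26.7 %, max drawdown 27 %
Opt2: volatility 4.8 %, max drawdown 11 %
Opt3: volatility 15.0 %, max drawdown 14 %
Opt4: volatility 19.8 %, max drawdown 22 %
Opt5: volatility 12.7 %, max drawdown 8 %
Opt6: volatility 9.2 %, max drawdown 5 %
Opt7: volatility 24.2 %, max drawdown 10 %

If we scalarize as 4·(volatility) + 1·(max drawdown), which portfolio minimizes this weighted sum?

Opt2

Opt1: 4·26.7 + 1·27 = 133.8
Opt2: 4·4.8 + 1·11 = 30.2
Opt3: 4·15.0 + 1·14 = 74.0
Opt4: 4·19.8 + 1·22 = 101.2
Opt5: 4·12.7 + 1·8 = 58.8
Opt6: 4·9.2 + 1·5 = 41.8
Opt7: 4·24.2 + 1·10 = 106.8
Lowest: Opt2 at 30.2.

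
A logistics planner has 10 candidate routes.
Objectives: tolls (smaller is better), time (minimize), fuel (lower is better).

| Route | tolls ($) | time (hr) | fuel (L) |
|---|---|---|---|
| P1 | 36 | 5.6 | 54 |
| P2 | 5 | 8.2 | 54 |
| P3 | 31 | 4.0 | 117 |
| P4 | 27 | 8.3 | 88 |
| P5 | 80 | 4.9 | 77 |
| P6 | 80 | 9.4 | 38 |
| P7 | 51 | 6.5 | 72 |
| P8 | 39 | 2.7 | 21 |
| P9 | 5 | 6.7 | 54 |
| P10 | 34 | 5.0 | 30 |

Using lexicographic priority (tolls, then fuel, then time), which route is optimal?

P9

First minimize tolls: best is 5, kept {P2, P9}.
Then minimize fuel: best is 54, kept {P2, P9}.
Then minimize time: best is 6.7, kept {P9}.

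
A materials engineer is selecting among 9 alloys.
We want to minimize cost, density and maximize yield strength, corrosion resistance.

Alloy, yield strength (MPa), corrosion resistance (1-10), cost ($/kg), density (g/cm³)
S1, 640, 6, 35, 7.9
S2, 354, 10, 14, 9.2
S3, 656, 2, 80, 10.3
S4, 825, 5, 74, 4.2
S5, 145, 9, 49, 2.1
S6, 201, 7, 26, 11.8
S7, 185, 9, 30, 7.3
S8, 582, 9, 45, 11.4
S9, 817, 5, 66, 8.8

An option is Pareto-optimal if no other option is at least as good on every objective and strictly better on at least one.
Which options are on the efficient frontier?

S1, S2, S4, S5, S7, S8, S9

S1: not dominated.
S2: not dominated (best corrosion resistance).
S3: dominated by S4 (yield strength 825≥656, corrosion resistance 5≥2, cost 74≤80, density 4.2≤10.3).
S4: not dominated (best yield strength).
S5: not dominated (best density).
S6: dominated by S2 (yield strength 354≥201, corrosion resistance 10≥7, cost 14≤26, density 9.2≤11.8).
S7: not dominated.
S8: not dominated.
S9: not dominated.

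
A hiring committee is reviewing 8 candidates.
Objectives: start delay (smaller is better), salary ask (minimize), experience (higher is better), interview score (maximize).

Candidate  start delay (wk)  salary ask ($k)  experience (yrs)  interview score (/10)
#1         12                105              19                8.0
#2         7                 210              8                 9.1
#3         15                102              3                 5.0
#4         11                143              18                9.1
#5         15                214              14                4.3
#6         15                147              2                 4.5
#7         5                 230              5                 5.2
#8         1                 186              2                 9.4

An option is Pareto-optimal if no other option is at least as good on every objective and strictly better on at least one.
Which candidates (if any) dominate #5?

#1, #4

#1: start delay 12≤15, salary ask 105≤214, experience 19≥14, interview score 8.0≥4.3 — dominates #5.
#4: start delay 11≤15, salary ask 143≤214, experience 18≥14, interview score 9.1≥4.3 — dominates #5.
Others (#2, #3, #6, #7, #8) are each worse than #5 on at least one objective.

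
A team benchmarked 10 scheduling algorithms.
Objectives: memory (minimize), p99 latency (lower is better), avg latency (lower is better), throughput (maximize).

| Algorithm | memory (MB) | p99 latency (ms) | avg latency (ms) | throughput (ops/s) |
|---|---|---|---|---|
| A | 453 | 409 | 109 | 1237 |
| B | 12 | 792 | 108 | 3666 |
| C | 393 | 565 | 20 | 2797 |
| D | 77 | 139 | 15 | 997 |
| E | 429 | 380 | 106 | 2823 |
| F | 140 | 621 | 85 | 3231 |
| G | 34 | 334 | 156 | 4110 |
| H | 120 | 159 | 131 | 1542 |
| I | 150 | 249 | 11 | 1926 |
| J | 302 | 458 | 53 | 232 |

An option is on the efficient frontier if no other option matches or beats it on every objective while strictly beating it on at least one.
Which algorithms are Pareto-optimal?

A: dominated by E (memory 429≤453, p99 latency 380≤409, avg latency 106≤109, throughput 2823≥1237).
B: not dominated (best memory).
C: not dominated.
D: not dominated (best p99 latency).
E: not dominated.
F: not dominated.
G: not dominated (best throughput).
H: not dominated.
I: not dominated (best avg latency).
J: dominated by D (memory 77≤302, p99 latency 139≤458, avg latency 15≤53, throughput 997≥232).

B, C, D, E, F, G, H, I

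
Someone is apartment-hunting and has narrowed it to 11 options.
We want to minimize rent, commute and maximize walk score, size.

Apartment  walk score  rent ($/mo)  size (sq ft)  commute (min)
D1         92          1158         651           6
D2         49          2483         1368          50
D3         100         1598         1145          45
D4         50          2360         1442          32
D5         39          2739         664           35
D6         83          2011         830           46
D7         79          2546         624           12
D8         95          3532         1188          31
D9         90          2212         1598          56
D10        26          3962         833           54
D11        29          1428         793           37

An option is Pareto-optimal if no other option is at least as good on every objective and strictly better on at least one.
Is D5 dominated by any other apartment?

Yes

D4 vs D5: walk score 50≥39, rent 2360≤2739, size 1442≥664, commute 32≤35 — D4 is at least as good on every objective and strictly better on at least one, so D4 dominates D5.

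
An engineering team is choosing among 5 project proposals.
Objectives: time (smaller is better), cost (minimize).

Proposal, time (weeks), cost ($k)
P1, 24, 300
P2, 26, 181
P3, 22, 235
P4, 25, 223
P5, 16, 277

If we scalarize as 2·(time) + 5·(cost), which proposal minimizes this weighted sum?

P1: 2·24 + 5·300 = 1548
P2: 2·26 + 5·181 = 957
P3: 2·22 + 5·235 = 1219
P4: 2·25 + 5·223 = 1165
P5: 2·16 + 5·277 = 1417
Lowest: P2 at 957.

P2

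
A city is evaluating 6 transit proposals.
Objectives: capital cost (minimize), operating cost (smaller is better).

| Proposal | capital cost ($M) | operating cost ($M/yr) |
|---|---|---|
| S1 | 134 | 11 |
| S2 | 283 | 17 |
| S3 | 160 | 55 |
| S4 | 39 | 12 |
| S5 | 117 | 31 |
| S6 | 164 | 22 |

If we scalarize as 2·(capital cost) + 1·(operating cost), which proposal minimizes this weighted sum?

S4

S1: 2·134 + 1·11 = 279
S2: 2·283 + 1·17 = 583
S3: 2·160 + 1·55 = 375
S4: 2·39 + 1·12 = 90
S5: 2·117 + 1·31 = 265
S6: 2·164 + 1·22 = 350
Lowest: S4 at 90.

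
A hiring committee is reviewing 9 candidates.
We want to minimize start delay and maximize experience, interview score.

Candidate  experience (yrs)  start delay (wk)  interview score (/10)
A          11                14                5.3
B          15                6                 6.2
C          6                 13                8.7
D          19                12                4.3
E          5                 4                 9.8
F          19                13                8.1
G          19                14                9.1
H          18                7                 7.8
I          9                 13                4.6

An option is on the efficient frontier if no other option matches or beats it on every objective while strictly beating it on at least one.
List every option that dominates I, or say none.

B, F, H

B: experience 15≥9, start delay 6≤13, interview score 6.2≥4.6 — dominates I.
F: experience 19≥9, start delay 13≤13, interview score 8.1≥4.6 — dominates I.
H: experience 18≥9, start delay 7≤13, interview score 7.8≥4.6 — dominates I.
Others (A, C, D, E, G) are each worse than I on at least one objective.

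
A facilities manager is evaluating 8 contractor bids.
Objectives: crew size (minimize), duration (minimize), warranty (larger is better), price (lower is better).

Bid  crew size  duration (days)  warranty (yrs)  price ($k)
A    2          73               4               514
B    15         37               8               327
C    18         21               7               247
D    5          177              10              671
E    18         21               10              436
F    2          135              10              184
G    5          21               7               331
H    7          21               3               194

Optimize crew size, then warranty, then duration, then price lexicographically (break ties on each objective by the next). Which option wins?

First minimize crew size: best is 2, kept {A, F}.
Then maximize warranty: best is 10, kept {F}.

F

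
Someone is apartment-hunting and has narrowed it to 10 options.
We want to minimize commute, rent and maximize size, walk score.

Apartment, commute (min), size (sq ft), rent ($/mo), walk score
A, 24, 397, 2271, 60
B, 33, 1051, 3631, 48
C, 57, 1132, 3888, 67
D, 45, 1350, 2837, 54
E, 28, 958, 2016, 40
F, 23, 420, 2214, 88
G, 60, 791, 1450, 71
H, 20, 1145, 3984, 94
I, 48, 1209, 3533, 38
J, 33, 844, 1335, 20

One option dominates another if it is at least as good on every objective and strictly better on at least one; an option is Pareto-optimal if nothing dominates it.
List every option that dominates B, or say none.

A: worse on size (397 vs 1051).
C: worse on commute (57 vs 33).
D: worse on commute (45 vs 33).
E: worse on size (958 vs 1051).
F: worse on size (420 vs 1051).
G: worse on commute (60 vs 33).
H: worse on rent (3984 vs 3631).
I: worse on commute (48 vs 33).
J: worse on size (844 vs 1051).
No option dominates B.

none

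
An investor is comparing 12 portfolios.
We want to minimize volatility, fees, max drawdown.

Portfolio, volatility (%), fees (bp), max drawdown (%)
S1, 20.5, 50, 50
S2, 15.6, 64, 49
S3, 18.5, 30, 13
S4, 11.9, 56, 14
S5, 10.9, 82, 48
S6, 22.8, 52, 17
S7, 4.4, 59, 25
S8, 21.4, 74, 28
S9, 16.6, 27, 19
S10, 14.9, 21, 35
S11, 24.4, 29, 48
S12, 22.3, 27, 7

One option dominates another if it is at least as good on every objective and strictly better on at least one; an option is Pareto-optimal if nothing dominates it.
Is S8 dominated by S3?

S3 vs S8: volatility 18.5≤21.4, fees 30≤74, max drawdown 13≤28 — S3 is at least as good on every objective with at least one strict improvement.

Yes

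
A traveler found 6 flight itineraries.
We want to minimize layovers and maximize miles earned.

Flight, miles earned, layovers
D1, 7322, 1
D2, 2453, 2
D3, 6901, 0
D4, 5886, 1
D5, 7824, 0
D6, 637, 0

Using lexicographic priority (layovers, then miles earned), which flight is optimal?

First minimize layovers: best is 0, kept {D3, D5, D6}.
Then maximize miles earned: best is 7824, kept {D5}.

D5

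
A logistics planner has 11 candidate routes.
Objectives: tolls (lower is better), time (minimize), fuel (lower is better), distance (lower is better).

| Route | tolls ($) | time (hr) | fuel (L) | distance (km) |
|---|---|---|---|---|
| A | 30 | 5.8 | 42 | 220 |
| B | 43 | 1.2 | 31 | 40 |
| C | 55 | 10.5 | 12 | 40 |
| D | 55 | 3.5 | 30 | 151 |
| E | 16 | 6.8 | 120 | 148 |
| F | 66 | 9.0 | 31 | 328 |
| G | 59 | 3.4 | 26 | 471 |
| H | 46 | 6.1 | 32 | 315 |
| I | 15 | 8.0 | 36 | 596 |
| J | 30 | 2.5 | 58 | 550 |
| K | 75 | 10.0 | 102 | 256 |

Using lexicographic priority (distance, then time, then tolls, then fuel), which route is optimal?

First minimize distance: best is 40, kept {B, C}.
Then minimize time: best is 1.2, kept {B}.

B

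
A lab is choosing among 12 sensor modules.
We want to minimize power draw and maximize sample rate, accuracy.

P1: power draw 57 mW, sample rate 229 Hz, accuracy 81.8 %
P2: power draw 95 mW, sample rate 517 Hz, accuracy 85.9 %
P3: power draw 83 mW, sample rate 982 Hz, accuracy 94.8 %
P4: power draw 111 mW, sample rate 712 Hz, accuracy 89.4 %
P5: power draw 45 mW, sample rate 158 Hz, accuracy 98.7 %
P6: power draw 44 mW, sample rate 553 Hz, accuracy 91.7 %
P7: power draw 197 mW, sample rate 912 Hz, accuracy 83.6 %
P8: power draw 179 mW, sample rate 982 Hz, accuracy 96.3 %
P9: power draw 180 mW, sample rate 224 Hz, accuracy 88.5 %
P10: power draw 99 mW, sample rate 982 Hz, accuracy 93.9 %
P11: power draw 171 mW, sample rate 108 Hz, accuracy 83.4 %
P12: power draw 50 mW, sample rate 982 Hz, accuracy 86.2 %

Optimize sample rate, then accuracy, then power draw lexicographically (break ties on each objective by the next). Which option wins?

P8

First maximize sample rate: best is 982, kept {P3, P8, P10, P12}.
Then maximize accuracy: best is 96.3, kept {P8}.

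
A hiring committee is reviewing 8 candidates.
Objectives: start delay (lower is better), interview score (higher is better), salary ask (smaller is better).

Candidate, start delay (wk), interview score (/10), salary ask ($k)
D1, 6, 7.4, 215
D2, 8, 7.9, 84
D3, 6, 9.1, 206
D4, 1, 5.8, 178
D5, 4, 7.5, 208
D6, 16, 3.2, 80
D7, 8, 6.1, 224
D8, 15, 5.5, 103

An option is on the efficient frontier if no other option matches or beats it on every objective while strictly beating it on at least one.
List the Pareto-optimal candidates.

D1: dominated by D3 (start delay 6≤6, interview score 9.1≥7.4, salary ask 206≤215).
D2: not dominated.
D3: not dominated (best interview score).
D4: not dominated (best start delay).
D5: not dominated.
D6: not dominated (best salary ask).
D7: dominated by D1 (start delay 6≤8, interview score 7.4≥6.1, salary ask 215≤224).
D8: dominated by D2 (start delay 8≤15, interview score 7.9≥5.5, salary ask 84≤103).

D2, D3, D4, D5, D6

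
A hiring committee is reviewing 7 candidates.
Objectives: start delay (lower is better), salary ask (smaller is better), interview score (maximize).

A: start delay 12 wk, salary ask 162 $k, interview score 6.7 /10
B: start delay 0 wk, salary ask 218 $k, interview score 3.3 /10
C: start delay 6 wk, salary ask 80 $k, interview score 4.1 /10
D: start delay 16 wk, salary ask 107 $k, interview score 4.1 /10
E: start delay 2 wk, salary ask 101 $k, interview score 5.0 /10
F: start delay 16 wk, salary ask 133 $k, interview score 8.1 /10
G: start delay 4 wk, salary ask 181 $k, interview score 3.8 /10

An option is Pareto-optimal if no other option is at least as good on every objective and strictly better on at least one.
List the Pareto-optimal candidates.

A, B, C, E, F

A: not dominated.
B: not dominated (best start delay).
C: not dominated (best salary ask).
D: dominated by C (start delay 6≤16, salary ask 80≤107, interview score 4.1≥4.1).
E: not dominated.
F: not dominated (best interview score).
G: dominated by E (start delay 2≤4, salary ask 101≤181, interview score 5.0≥3.8).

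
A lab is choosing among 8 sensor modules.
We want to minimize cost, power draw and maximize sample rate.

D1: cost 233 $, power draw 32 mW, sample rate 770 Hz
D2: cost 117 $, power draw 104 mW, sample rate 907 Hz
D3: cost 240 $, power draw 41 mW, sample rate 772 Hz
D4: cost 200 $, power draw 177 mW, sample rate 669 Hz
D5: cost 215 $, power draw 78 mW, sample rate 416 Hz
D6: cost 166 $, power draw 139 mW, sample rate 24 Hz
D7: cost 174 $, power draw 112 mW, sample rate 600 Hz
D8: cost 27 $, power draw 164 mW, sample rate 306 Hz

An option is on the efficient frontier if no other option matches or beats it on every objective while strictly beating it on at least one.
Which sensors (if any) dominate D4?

D2: cost 117≤200, power draw 104≤177, sample rate 907≥669 — dominates D4.
Others (D1, D3, D5, D6, D7, D8) are each worse than D4 on at least one objective.

D2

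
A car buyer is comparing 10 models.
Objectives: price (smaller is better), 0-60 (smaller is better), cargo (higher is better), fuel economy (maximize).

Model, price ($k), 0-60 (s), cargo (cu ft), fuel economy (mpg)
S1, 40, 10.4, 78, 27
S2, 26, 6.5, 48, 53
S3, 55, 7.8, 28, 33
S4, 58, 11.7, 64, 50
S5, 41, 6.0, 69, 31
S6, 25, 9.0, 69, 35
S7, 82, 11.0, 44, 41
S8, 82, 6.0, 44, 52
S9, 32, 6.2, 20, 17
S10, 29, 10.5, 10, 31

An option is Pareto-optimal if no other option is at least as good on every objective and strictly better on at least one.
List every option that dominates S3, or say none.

S2

S2: price 26≤55, 0-60 6.5≤7.8, cargo 48≥28, fuel economy 53≥33 — dominates S3.
Others (S1, S4, S5, S6, S7, S8, S9, S10) are each worse than S3 on at least one objective.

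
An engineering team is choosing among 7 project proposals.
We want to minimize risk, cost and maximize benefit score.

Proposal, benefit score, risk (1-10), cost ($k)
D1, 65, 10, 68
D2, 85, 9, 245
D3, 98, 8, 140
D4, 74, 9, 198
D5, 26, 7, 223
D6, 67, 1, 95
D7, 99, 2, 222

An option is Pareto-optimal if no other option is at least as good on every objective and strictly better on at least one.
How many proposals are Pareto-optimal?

D1: not dominated (best cost).
D2: dominated by D3 (benefit score 98≥85, risk 8≤9, cost 140≤245).
D3: not dominated.
D4: dominated by D3 (benefit score 98≥74, risk 8≤9, cost 140≤198).
D5: dominated by D6 (benefit score 67≥26, risk 1≤7, cost 95≤223).
D6: not dominated (best risk).
D7: not dominated (best benefit score).
Pareto-optimal: D1, D3, D6, D7 → 4.

4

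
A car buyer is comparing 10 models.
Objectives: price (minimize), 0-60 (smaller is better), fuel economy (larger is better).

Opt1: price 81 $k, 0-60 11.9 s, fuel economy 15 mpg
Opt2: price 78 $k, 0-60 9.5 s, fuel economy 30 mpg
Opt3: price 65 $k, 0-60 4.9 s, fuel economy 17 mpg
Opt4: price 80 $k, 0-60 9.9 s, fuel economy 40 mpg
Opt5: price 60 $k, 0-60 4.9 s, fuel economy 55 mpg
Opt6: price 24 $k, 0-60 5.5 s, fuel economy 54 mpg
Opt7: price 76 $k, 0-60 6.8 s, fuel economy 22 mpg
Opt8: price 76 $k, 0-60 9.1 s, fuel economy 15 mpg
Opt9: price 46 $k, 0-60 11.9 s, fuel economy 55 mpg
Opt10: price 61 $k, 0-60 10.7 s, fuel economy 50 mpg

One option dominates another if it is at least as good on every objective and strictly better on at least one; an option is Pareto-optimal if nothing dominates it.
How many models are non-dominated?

3

Opt1: dominated by Opt2 (price 78≤81, 0-60 9.5≤11.9, fuel economy 30≥15).
Opt2: dominated by Opt5 (price 60≤78, 0-60 4.9≤9.5, fuel economy 55≥30).
Opt3: dominated by Opt5 (price 60≤65, 0-60 4.9≤4.9, fuel economy 55≥17).
Opt4: dominated by Opt5 (price 60≤80, 0-60 4.9≤9.9, fuel economy 55≥40).
Opt5: not dominated.
Opt6: not dominated (best price).
Opt7: dominated by Opt5 (price 60≤76, 0-60 4.9≤6.8, fuel economy 55≥22).
Opt8: dominated by Opt3 (price 65≤76, 0-60 4.9≤9.1, fuel economy 17≥15).
Opt9: not dominated.
Opt10: dominated by Opt5 (price 60≤61, 0-60 4.9≤10.7, fuel economy 55≥50).
Pareto-optimal: Opt5, Opt6, Opt9 → 3.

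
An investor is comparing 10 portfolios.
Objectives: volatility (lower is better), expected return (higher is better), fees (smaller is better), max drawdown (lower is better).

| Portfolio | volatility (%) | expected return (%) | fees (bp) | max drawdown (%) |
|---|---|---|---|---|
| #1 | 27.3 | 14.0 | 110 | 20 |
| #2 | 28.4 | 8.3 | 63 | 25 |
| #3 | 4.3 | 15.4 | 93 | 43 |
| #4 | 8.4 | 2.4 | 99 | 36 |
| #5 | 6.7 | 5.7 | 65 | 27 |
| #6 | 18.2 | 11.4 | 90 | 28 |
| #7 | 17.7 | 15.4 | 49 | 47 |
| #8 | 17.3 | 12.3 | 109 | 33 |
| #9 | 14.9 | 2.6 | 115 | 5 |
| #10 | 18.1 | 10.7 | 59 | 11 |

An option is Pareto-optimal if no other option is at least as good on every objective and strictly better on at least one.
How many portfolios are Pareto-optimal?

#1: not dominated.
#2: dominated by #10 (volatility 18.1≤28.4, expected return 10.7≥8.3, fees 59≤63, max drawdown 11≤25).
#3: not dominated (best volatility).
#4: dominated by #5 (volatility 6.7≤8.4, expected return 5.7≥2.4, fees 65≤99, max drawdown 27≤36).
#5: not dominated.
#6: not dominated.
#7: not dominated (best fees).
#8: not dominated.
#9: not dominated (best max drawdown).
#10: not dominated.
Pareto-optimal: #1, #3, #5, #6, #7, #8, #9, #10 → 8.

8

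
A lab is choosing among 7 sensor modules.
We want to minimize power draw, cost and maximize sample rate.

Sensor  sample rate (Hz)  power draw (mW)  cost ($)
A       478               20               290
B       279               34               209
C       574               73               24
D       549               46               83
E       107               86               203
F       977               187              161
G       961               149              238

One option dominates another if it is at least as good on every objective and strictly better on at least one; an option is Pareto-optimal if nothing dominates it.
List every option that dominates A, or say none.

B: worse on sample rate (279 vs 478).
C: worse on power draw (73 vs 20).
D: worse on power draw (46 vs 20).
E: worse on sample rate (107 vs 478).
F: worse on power draw (187 vs 20).
G: worse on power draw (149 vs 20).
No option dominates A.

none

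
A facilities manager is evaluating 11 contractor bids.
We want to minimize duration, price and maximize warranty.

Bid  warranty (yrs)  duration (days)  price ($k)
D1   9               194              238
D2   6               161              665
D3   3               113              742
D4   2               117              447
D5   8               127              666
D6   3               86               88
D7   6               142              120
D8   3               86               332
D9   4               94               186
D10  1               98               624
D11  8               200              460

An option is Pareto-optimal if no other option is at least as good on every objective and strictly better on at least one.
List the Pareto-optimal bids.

D1, D5, D6, D7, D9

D1: not dominated (best warranty).
D2: dominated by D7 (warranty 6≥6, duration 142≤161, price 120≤665).
D3: dominated by D6 (warranty 3≥3, duration 86≤113, price 88≤742).
D4: dominated by D6 (warranty 3≥2, duration 86≤117, price 88≤447).
D5: not dominated.
D6: not dominated (best price).
D7: not dominated.
D8: dominated by D6 (warranty 3≥3, duration 86≤86, price 88≤332).
D9: not dominated.
D10: dominated by D6 (warranty 3≥1, duration 86≤98, price 88≤624).
D11: dominated by D1 (warranty 9≥8, duration 194≤200, price 238≤460).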